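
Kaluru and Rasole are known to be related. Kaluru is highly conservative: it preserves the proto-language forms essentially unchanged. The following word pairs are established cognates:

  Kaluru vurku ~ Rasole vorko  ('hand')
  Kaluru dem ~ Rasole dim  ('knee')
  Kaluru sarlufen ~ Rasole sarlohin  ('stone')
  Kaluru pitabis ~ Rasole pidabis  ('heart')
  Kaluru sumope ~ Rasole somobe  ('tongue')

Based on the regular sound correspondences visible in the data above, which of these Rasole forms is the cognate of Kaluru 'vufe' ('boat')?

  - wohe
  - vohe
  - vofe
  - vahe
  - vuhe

vohe

sarlufen ~ sarlohin — Kaluru u corresponds to Rasole o after a consonant, before a labial obstruent.
sarlufen ~ sarlohin — Kaluru f corresponds to Rasole h between vowels (before a front vowel).
Applying these to Kaluru 'vufe':
  vufe → vofe   (u→o after a consonant, before a labial obstruent)
  vofe → vohe   (f→h between vowels (before a front vowel))
So the Rasole cognate is 'vohe'.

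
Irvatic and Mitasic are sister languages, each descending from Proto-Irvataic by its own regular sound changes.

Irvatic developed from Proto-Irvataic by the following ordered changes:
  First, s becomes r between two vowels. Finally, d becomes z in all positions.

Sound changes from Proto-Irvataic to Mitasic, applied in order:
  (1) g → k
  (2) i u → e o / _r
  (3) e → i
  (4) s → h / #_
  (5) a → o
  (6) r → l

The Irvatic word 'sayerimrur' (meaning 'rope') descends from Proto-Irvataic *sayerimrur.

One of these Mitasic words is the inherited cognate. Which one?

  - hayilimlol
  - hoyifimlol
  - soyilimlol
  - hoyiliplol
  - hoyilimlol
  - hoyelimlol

hoyilimlol

Mitasic: start from *sayerimrur.
  rule 1: no change — sayerimrur
  rule 2 (pre-rhotic lowering): sayerimrur → sayerimror
  rule 3 (vowel merger): sayerimror → sayirimror
  rule 4 (debuccalisation): sayirimror → hayirimror
  rule 5 (vowel merger): hayirimror → hoyirimror
  rule 6 (unconditioned shift): hoyirimror → hoyilimlol
  ⇒ Mitasic hoyilimlol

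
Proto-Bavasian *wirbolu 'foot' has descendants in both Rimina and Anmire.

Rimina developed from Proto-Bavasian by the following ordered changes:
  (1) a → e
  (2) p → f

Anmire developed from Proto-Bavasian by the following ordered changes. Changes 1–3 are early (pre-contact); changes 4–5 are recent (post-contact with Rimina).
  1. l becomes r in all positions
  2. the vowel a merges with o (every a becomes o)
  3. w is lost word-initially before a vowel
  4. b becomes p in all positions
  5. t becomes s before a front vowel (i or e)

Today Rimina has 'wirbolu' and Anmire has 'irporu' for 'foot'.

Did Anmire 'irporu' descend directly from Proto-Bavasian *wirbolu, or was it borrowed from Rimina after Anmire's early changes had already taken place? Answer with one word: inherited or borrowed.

inherited

If inherited, *wirbolu would pass through all of Anmire's changes:
Anmire: *wirbolu > wirboru > irboru > irporu  (by unconditioned shift, glide loss, unconditioned shift)
If borrowed from Rimina 'wirbolu' after the early changes, it would undergo only the recent ones:
  rule 4 (unconditioned shift): wirbolu → wirpolu
  rule 5 (palatalisation): no change (wirpolu)
  ⇒ as a loan: wirpolu
Anmire 'irporu' matches the inherited outcome exactly, so it is an inherited cognate, not a loan.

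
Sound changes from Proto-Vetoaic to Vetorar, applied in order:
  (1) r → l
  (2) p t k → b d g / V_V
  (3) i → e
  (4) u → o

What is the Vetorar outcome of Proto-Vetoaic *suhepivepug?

Vetorar: *suhepivepug
  suhepivepug (rule 1 does not apply)
  suhepivepug → suhebivebug   [intervocalic voicing]
  suhebivebug → suhebevebug   [vowel merger]
  suhebevebug → sohebevebog   [vowel merger]
  giving Vetorar sohebevebog.

sohebevebog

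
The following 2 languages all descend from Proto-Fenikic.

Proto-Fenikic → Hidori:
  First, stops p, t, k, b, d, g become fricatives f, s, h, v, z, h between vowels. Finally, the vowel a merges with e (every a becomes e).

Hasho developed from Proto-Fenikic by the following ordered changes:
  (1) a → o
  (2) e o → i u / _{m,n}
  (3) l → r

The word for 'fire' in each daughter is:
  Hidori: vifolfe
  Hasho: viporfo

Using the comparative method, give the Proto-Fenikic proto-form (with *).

*vipolfa

Position 5: Hidori has l, Hasho has r. Hidori preserves l here (none of its changes turn any other segment into l), so the proto-segment is *l.
Position 7: Hidori has e, Hasho has o. Taking the neighbouring segments as reconstructed: Hidori e could go back to *a or *e; Hasho o could go back to *a or *o — the one source consistent with every daughter is *a.
Position 3: Hidori has f, Hasho has p. Hasho preserves p here (none of its changes turn any other segment into p), so the proto-segment is *p.
Verify the candidate proto-form against each daughter:
Hidori: *vipolfa > vifolfa > vifolfe  (by intervocalic lenition, vowel merger)
Hasho: start from *vipolfa.
  rule 1 (vowel merger): vipolfa → vipolfo
  rule 2: no change — vipolfo
  rule 3 (unconditioned shift): vipolfo → viporfo
  ⇒ Hasho viporfo
Only *vipolfa yields all of Hidori vifolfe, Hasho viporfo.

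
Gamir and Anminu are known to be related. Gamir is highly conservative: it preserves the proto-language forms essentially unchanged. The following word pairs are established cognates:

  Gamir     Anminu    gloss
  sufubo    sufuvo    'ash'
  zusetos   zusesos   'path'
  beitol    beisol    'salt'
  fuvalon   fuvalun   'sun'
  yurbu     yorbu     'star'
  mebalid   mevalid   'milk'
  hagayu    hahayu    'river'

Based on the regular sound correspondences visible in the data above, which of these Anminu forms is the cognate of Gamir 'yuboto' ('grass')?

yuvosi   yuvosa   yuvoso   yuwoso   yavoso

yuvoso

sufubo ~ sufuvo — Gamir b corresponds to Anminu v between vowels (before a back vowel).
zusetos ~ zusesos, beitol ~ beisol — Gamir t corresponds to Anminu s between vowels (before a back vowel).
Applying these to Gamir 'yuboto':
  yuboto → yuvoto   (b→v between vowels (before a back vowel))
  yuvoto → yuvoso   (t→s between vowels (before a back vowel))
So the Anminu cognate is 'yuvoso'.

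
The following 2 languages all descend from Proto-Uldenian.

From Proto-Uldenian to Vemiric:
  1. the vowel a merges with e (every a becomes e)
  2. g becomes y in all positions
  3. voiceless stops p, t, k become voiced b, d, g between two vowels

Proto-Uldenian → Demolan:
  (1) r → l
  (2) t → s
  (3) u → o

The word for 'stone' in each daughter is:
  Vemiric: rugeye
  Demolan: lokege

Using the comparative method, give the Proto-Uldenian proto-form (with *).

*rukege

Position 5: Vemiric has y, Demolan has g. Demolan preserves g here (none of its changes turn any other segment into g), so the proto-segment is *g.
Position 2: Vemiric has u, Demolan has o. Vemiric preserves u here (none of its changes turn any other segment into u), so the proto-segment is *u.
Position 3: Vemiric has g, Demolan has k. Demolan preserves k here (none of its changes turn any other segment into k), so the proto-segment is *k.
Continuing position by position gives *rukege; check it forward:
Vemiric: *rukege
  rukege (rule 1 does not apply)
  rukege → rukeye   [unconditioned shift]
  rukeye → rugeye   [intervocalic voicing]
  giving Vemiric rugeye.
Demolan: *rukege
  rukege → lukege   [unconditioned shift]
  lukege (rule 2 does not apply)
  lukege → lokege   [vowel merger]
  giving Demolan lokege.
No other proto-form is consistent with every reflex, so the reconstruction is *rukege.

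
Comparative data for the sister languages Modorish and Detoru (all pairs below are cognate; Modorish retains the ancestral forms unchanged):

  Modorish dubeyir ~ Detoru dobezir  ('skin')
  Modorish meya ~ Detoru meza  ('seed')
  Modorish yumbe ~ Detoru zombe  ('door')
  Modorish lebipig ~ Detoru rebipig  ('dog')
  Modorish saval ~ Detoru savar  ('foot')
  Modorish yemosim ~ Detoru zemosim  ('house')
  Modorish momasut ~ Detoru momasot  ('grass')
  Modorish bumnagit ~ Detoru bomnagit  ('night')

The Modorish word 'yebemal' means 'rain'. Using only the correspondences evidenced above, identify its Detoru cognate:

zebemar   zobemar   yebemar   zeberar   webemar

zebemar

yemosim ~ zemosim — Modorish y corresponds to Detoru z word-initially before a front vowel.
saval ~ savar — Modorish l corresponds to Detoru r word-finally.
Applying these to Modorish 'yebemal':
  yebemal → zebemal   (y→z word-initially before a front vowel)
  zebemal → zebemar   (l→r word-finally)
So the Detoru cognate is 'zebemar'.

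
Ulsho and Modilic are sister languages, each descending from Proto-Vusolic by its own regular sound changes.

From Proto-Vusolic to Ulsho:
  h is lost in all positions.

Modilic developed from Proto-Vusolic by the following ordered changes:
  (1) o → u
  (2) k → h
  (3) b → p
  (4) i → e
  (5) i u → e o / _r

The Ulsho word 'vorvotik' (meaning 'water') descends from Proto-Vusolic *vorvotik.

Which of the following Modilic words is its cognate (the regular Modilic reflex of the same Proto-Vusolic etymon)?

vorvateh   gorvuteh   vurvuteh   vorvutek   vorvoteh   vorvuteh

Modilic: *vorvotik > vurvutik > vurvutih > vurvuteh > vorvuteh  (by vowel merger, unconditioned shift, vowel merger, pre-rhotic lowering)
Only 'vorvuteh' matches the regular Modilic development of *vorvotik.

vorvuteh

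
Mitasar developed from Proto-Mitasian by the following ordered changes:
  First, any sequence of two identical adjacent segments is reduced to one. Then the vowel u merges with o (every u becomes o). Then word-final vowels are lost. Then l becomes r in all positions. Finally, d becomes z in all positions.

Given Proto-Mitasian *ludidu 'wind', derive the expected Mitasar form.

Mitasar: *ludidu > lodido > lodid > rodid > roziz  (by vowel merger, apocope, unconditioned shift, unconditioned shift)

roziz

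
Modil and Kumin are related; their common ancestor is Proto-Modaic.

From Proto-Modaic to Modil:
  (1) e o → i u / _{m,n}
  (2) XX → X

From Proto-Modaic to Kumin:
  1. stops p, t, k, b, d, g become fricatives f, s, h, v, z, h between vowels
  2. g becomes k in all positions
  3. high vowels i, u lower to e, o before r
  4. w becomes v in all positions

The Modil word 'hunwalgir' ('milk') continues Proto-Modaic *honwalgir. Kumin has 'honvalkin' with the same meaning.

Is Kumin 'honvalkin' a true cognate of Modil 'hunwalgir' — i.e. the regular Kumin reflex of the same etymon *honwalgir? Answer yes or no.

no

Derive the expected Kumin reflex of *honwalgir:
Kumin: start from *honwalgir.
  rule 1: no change — honwalgir
  rule 2 (unconditioned shift): honwalgir → honwalkir
  rule 3 (pre-rhotic lowering): honwalkir → honwalker
  rule 4 (unconditioned shift): honwalker → honvalker
  ⇒ Kumin honvalker
The regular Kumin reflex would be 'honvalker', but the attested form is 'honvalkin'. The correspondence is irregular, so they are not cognates (the Kumin form has a different source).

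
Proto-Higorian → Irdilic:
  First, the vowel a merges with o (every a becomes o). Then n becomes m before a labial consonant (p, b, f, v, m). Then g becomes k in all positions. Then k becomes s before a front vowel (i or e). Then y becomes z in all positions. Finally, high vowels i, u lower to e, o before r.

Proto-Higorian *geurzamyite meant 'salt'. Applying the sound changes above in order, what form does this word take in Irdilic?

Irdilic: start from *geurzamyite.
  rule 1 (vowel merger): geurzamyite → geurzomyite
  rule 2: no change — geurzomyite
  rule 3 (unconditioned shift): geurzomyite → keurzomyite
  rule 4 (palatalisation): keurzomyite → seurzomyite
  rule 5 (unconditioned shift): seurzomyite → seurzomzite
  rule 6 (pre-rhotic lowering): seurzomzite → seorzomzite
  ⇒ Irdilic seorzomzite

seorzomzite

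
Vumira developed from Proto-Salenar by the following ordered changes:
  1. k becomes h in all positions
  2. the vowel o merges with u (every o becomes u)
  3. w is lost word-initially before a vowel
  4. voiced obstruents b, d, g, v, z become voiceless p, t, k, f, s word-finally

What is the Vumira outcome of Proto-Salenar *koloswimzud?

Vumira: *koloswimzud > holoswimzud > huluswimzud > huluswimzut  (by unconditioned shift, vowel merger, final devoicing)

huluswimzut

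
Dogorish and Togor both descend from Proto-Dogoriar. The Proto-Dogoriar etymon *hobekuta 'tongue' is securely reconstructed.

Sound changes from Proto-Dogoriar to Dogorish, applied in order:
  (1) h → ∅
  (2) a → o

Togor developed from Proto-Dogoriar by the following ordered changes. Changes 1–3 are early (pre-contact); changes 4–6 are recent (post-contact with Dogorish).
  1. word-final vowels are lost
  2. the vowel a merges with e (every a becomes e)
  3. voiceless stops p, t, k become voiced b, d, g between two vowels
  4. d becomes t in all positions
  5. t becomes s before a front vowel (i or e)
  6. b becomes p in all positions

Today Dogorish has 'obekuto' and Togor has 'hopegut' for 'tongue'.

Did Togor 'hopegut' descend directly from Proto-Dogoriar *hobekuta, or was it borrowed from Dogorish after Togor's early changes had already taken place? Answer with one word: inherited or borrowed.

If inherited, *hobekuta would pass through all of Togor's changes:
Togor: *hobekuta > hobekut > hobegut > hopegut  (by apocope, intervocalic voicing, unconditioned shift)
If borrowed from Dogorish 'obekuto' after the early changes, it would undergo only the recent ones:
  rule 4 (unconditioned shift): no change (obekuto)
  rule 5 (palatalisation): no change (obekuto)
  rule 6 (unconditioned shift): obekuto → opekuto
  ⇒ as a loan: opekuto
Togor 'hopegut' matches the inherited outcome exactly, so it is an inherited cognate, not a loan.

inherited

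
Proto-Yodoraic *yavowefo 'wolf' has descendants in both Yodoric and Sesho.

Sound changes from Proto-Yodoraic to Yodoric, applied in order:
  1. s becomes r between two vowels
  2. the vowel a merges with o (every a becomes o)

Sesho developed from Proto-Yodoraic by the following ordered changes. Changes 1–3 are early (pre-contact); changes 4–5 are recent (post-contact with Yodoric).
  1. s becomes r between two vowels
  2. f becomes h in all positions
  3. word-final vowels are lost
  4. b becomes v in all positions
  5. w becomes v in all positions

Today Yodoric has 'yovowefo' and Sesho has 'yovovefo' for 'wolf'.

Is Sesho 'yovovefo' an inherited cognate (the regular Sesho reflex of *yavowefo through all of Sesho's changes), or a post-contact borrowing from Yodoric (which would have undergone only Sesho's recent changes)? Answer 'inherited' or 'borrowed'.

borrowed

If inherited, *yavowefo would pass through all of Sesho's changes:
Sesho: *yavowefo
  yavowefo (rule 1 does not apply)
  yavowefo → yavoweho   [unconditioned shift]
  yavoweho → yavoweh   [apocope]
  yavoweh (rule 4 does not apply)
  yavoweh → yavoveh   [unconditioned shift]
  giving Sesho yavoveh.
If borrowed from Yodoric 'yovowefo' after the early changes, it would undergo only the recent ones:
  rule 4 (unconditioned shift): no change (yovowefo)
  rule 5 (unconditioned shift): yovowefo → yovovefo
  ⇒ as a loan: yovovefo
Sesho 'yovovefo' matches the loan outcome 'yovovefo', not the inherited 'yavoveh' — it skipped the early Sesho changes, so it was borrowed from Yodoric.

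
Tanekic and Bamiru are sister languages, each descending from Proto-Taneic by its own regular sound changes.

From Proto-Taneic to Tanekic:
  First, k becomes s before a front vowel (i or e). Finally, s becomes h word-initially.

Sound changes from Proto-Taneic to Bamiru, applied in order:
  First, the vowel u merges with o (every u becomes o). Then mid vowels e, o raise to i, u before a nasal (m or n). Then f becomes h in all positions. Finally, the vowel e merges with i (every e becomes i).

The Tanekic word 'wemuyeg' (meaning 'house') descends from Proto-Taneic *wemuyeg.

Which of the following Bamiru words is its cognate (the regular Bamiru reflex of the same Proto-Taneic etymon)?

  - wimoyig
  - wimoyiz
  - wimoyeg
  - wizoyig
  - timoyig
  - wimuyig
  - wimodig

Bamiru: *wemuyeg
  wemuyeg → wemoyeg   [vowel merger]
  wemoyeg → wimoyeg   [pre-nasal raising]
  wimoyeg (rule 3 does not apply)
  wimoyeg → wimoyig   [vowel merger]
  giving Bamiru wimoyig.

wimoyig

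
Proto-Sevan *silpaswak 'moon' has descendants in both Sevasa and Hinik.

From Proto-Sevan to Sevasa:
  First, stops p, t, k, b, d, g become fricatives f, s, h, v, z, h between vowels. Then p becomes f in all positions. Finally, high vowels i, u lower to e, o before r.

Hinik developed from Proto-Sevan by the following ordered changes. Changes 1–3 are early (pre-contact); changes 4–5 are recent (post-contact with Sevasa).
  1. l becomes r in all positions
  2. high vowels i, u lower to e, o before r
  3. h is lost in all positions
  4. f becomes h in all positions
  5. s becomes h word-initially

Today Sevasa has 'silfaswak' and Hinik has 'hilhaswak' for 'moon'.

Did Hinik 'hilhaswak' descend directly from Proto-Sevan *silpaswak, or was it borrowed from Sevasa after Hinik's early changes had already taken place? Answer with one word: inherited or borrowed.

If inherited, *silpaswak would pass through all of Hinik's changes:
Hinik: *silpaswak > sirpaswak > serpaswak > herpaswak  (by unconditioned shift, pre-rhotic lowering, debuccalisation)
If borrowed from Sevasa 'silfaswak' after the early changes, it would undergo only the recent ones:
  rule 4 (unconditioned shift): silfaswak → silhaswak
  rule 5 (debuccalisation): silhaswak → hilhaswak
  ⇒ as a loan: hilhaswak
Hinik 'hilhaswak' matches the loan outcome 'hilhaswak', not the inherited 'herpaswak' — it skipped the early Hinik changes, so it was borrowed from Sevasa.

borrowed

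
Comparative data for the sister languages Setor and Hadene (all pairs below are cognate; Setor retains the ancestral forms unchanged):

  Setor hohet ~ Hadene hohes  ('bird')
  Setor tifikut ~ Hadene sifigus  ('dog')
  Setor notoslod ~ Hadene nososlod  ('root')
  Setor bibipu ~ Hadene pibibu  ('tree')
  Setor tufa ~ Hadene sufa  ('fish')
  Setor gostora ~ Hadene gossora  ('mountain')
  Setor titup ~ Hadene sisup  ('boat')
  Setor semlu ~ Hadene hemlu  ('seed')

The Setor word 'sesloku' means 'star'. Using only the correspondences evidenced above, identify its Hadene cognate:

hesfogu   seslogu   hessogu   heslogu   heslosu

heslogu

semlu ~ hemlu — Setor s corresponds to Hadene h word-initially before a front vowel.
tifikut ~ sifigus — Setor k corresponds to Hadene g between vowels (before a back vowel).
Applying these to Setor 'sesloku':
  sesloku → hesloku   (s→h word-initially before a front vowel)
  hesloku → heslogu   (k→g between vowels (before a back vowel))
So the Hadene cognate is 'heslogu'.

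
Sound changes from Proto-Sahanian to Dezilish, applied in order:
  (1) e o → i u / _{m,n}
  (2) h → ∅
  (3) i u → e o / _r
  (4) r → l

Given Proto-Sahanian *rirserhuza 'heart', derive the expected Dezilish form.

Dezilish: start from *rirserhuza.
  rule 1: no change — rirserhuza
  rule 2 (h-loss): rirserhuza → rirseruza
  rule 3 (pre-rhotic lowering): rirseruza → rerseruza
  rule 4 (unconditioned shift): rerseruza → lelseluza
  ⇒ Dezilish lelseluza

lelseluza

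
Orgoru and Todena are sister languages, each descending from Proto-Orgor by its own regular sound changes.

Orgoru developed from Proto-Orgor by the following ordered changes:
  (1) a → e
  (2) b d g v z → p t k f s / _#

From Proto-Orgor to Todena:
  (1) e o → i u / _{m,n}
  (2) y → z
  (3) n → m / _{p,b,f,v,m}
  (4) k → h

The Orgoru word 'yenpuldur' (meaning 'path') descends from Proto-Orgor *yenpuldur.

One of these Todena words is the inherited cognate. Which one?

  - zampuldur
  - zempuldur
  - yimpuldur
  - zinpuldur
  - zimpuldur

zimpuldur

Todena: start from *yenpuldur.
  rule 1 (pre-nasal raising): yenpuldur → yinpuldur
  rule 2 (unconditioned shift): yinpuldur → zinpuldur
  rule 3 (nasal place assimilation): zinpuldur → zimpuldur
  rule 4: no change — zimpuldur
  ⇒ Todena zimpuldur
Among the options, 'zimpuldur' alone shows every Todena change applied in order.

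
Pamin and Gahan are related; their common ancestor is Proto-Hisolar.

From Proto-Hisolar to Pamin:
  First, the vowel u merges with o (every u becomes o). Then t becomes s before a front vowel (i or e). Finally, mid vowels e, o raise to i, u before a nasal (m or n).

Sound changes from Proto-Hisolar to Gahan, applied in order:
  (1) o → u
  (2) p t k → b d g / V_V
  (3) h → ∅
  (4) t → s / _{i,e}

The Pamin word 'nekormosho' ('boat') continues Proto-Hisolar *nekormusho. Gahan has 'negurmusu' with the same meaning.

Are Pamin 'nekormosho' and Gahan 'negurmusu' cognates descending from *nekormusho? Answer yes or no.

yes

Derive the expected Gahan reflex of *nekormusho:
Gahan: *nekormusho > nekurmushu > negurmushu > negurmusu  (by vowel merger, intervocalic voicing, h-loss)
Gahan 'negurmusu' matches the regular reflex exactly, so the pair is cognate.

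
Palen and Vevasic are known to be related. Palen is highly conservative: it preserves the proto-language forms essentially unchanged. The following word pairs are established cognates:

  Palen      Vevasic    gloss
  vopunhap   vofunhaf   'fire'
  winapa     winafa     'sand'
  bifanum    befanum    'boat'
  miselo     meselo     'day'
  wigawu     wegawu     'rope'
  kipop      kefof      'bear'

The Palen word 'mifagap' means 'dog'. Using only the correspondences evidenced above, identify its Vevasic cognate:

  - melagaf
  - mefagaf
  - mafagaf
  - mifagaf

bifanum ~ befanum — Palen i corresponds to Vevasic e after a consonant, before a labial obstruent.
vopunhap ~ vofunhaf, kipop ~ kefof — Palen p corresponds to Vevasic f word-finally.
Applying these to Palen 'mifagap':
  mifagap → mefagap   (i→e after a consonant, before a labial obstruent)
  mefagap → mefagaf   (p→f word-finally)
So the Vevasic cognate is 'mefagaf'.

mefagaf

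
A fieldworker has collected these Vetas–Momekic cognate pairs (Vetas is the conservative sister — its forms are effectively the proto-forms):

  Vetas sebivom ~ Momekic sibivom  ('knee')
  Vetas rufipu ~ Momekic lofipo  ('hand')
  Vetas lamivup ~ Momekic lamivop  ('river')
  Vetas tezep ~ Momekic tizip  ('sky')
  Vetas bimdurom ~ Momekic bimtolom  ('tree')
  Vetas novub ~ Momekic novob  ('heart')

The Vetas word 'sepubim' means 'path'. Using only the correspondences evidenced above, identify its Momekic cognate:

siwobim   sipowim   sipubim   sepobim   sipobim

tezep ~ tizip — Vetas e corresponds to Momekic i after a consonant, before a labial obstruent.
novub ~ novob — Vetas u corresponds to Momekic o after a consonant, before a labial obstruent.
Applying these to Vetas 'sepubim':
  sepubim → sipubim   (e→i after a consonant, before a labial obstruent)
  sipubim → sipobim   (u→o after a consonant, before a labial obstruent)
So the Momekic cognate is 'sipobim'.

sipobim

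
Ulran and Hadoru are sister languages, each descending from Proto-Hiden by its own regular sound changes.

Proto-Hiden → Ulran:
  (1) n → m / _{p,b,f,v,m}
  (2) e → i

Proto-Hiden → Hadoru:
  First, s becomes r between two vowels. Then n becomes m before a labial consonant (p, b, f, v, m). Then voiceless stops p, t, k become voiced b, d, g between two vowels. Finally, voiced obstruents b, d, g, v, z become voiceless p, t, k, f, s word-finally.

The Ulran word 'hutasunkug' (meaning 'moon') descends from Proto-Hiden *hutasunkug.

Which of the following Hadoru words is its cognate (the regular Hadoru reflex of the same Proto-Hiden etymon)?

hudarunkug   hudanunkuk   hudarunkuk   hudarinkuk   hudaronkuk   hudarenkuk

hudarunkuk

Hadoru: *hutasunkug
  hutasunkug → hutarunkug   [rhotacism]
  hutarunkug (rule 2 does not apply)
  hutarunkug → hudarunkug   [intervocalic voicing]
  hudarunkug → hudarunkuk   [final devoicing]
  giving Hadoru hudarunkuk.
Among the options, 'hudarunkuk' alone shows every Hadoru change applied in order.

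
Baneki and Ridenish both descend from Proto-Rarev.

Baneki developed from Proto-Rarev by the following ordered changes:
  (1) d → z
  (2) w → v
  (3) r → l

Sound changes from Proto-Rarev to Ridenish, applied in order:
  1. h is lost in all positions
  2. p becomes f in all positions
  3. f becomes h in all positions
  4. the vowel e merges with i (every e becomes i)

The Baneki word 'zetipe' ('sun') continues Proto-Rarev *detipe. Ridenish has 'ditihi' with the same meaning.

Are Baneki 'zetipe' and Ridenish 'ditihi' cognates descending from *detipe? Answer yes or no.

Derive the expected Ridenish reflex of *detipe:
Ridenish: *detipe > detife > detihe > ditihi  (by unconditioned shift, unconditioned shift, vowel merger)
Ridenish 'ditihi' matches the regular reflex exactly, so the pair is cognate.

yes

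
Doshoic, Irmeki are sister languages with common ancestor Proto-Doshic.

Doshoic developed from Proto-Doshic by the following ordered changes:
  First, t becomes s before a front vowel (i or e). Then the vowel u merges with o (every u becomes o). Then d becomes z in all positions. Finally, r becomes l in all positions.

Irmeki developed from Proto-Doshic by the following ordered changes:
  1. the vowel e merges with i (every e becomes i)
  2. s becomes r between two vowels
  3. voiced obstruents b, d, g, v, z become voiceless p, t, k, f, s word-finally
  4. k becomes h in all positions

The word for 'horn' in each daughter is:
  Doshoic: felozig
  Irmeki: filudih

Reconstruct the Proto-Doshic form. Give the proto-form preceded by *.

*feludig

Position 4: Doshoic has o, Irmeki has u. Irmeki preserves u here (none of its changes turn any other segment into u), so the proto-segment is *u.
Position 2: Doshoic has e, Irmeki has i. Doshoic preserves e here (none of its changes turn any other segment into e), so the proto-segment is *e.
This points to *feludig. Verify forward in each daughter:
Doshoic: start from *feludig.
  rule 1: no change — feludig
  rule 2 (vowel merger): feludig → felodig
  rule 3 (unconditioned shift): felodig → felozig
  rule 4: no change — felozig
  ⇒ Doshoic felozig
Irmeki: *feludig
  feludig → filudig   [vowel merger]
  filudig (rule 2 does not apply)
  filudig → filudik   [final devoicing]
  filudik → filudih   [unconditioned shift]
  giving Irmeki filudih.
*feludig is the unique common source.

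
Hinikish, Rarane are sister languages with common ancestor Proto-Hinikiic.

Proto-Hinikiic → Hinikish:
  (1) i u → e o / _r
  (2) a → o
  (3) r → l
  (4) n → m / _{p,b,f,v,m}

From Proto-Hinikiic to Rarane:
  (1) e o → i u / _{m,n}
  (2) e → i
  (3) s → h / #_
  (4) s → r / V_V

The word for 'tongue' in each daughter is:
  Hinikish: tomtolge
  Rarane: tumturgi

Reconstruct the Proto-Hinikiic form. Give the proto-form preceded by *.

Position 8: Hinikish has e, Rarane has i. Taking the neighbouring segments as reconstructed: Hinikish e can only go back to *e; Rarane i could go back to *e or *i — the one source consistent with every daughter is *e.
Position 6: Hinikish has l, Rarane has r. Taking the neighbouring segments as reconstructed: Hinikish l can only go back to *r; Rarane r can only go back to *r — the one source consistent with every daughter is *r.
Position 5: Hinikish has o, Rarane has u. Taking the neighbouring segments as reconstructed: Hinikish o could go back to *a or *o or *u; Rarane u can only go back to *u — the one source consistent with every daughter is *u.
Verify the candidate proto-form against each daughter:
Hinikish: *tomturge
  tomturge → tomtorge   [pre-rhotic lowering]
  tomtorge (rule 2 does not apply)
  tomtorge → tomtolge   [unconditioned shift]
  tomtolge (rule 4 does not apply)
  giving Hinikish tomtolge.
Rarane: start from *tomturge.
  rule 1 (pre-nasal raising): tomturge → tumturge
  rule 2 (vowel merger): tumturge → tumturgi
  rule 3: no change — tumturgi
  rule 4: no change — tumturgi
  ⇒ Rarane tumturgi
No other proto-form is consistent with every reflex, so the reconstruction is *tomturge.

*tomturge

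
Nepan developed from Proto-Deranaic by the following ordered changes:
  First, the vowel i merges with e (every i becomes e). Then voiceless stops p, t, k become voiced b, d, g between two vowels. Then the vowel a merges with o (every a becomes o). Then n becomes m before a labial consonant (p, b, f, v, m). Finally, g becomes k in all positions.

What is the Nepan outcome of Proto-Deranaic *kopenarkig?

Nepan: start from *kopenarkig.
  rule 1 (vowel merger): kopenarkig → kopenarkeg
  rule 2 (intervocalic voicing): kopenarkeg → kobenarkeg
  rule 3 (vowel merger): kobenarkeg → kobenorkeg
  rule 4: no change — kobenorkeg
  rule 5 (unconditioned shift): kobenorkeg → kobenorkek
  ⇒ Nepan kobenorkek

kobenorkek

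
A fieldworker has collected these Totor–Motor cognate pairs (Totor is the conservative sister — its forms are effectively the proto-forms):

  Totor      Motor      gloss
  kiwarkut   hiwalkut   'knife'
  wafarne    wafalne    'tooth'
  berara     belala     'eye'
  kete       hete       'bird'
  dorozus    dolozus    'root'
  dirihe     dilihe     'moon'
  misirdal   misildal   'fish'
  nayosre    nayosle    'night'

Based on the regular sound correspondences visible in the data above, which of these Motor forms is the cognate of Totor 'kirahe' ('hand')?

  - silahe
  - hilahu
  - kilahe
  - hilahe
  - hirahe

kiwarkut ~ hiwalkut — Totor k corresponds to Motor h word-initially before a front vowel.
berara ~ belala — Totor r corresponds to Motor l between vowels (before a back vowel).
Applying these to Totor 'kirahe':
  kirahe → hirahe   (k→h word-initially before a front vowel)
  hirahe → hilahe   (r→l between vowels (before a back vowel))
So the Motor cognate is 'hilahe'.

hilahe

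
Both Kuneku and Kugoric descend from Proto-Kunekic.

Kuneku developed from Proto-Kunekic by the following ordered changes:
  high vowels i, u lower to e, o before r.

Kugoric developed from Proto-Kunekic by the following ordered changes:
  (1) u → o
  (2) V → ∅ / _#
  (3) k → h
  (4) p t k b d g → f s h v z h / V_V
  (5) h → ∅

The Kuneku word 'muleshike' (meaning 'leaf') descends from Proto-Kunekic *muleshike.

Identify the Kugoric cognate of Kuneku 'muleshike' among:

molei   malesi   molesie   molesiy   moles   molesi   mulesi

molesi

Kugoric: *muleshike
  muleshike → moleshike   [vowel merger]
  moleshike → moleshik   [apocope]
  moleshik → moleshih   [unconditioned shift]
  moleshih (rule 4 does not apply)
  moleshih → molesi   [h-loss]
  giving Kugoric molesi.
The other candidates each miss or misapply at least one Kugoric change.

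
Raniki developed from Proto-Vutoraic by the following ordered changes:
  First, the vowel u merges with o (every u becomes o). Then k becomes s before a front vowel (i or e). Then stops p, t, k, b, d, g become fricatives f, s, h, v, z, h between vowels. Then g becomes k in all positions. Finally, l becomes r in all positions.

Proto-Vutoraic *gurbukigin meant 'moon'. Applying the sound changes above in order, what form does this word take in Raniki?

Raniki: *gurbukigin
  gurbukigin → gorbokigin   [vowel merger]
  gorbokigin → gorbosigin   [palatalisation]
  gorbosigin → gorbosihin   [intervocalic lenition]
  gorbosihin → korbosihin   [unconditioned shift]
  korbosihin (rule 5 does not apply)
  giving Raniki korbosihin.

korbosihin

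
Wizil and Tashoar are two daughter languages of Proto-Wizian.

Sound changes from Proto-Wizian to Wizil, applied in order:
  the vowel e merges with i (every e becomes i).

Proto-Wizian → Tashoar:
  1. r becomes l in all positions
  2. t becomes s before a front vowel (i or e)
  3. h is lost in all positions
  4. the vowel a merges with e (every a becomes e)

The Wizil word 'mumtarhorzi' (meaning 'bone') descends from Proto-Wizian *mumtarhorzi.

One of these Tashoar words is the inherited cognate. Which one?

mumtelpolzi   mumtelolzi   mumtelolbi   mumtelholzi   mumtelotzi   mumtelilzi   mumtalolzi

mumtelolzi

Tashoar: *mumtarhorzi
  mumtarhorzi → mumtalholzi   [unconditioned shift]
  mumtalholzi (rule 2 does not apply)
  mumtalholzi → mumtalolzi   [h-loss]
  mumtalolzi → mumtelolzi   [vowel merger]
  giving Tashoar mumtelolzi.
Only 'mumtelolzi' matches the regular Tashoar development of *mumtarhorzi.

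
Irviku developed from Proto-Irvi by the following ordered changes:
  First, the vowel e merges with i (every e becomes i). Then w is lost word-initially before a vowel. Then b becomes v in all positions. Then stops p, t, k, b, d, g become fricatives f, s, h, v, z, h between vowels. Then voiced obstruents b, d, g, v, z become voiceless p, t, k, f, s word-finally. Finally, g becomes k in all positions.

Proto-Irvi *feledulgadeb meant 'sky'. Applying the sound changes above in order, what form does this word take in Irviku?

Irviku: *feledulgadeb
  feledulgadeb → filidulgadib   [vowel merger]
  filidulgadib (rule 2 does not apply)
  filidulgadib → filidulgadiv   [unconditioned shift]
  filidulgadiv → filizulgaziv   [intervocalic lenition]
  filizulgaziv → filizulgazif   [final devoicing]
  filizulgazif → filizulkazif   [unconditioned shift]
  giving Irviku filizulkazif.

filizulkazif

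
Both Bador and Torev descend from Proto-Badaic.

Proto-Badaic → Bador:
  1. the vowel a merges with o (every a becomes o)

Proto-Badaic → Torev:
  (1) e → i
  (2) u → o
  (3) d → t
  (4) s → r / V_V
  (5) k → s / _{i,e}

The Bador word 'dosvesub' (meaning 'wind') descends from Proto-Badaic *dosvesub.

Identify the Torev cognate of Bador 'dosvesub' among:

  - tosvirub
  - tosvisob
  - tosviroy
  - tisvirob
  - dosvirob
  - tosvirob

Torev: start from *dosvesub.
  rule 1 (vowel merger): dosvesub → dosvisub
  rule 2 (vowel merger): dosvisub → dosvisob
  rule 3 (unconditioned shift): dosvisob → tosvisob
  rule 4 (rhotacism): tosvisob → tosvirob
  rule 5: no change — tosvirob
  ⇒ Torev tosvirob
Among the options, 'tosvirob' alone shows every Torev change applied in order.

tosvirob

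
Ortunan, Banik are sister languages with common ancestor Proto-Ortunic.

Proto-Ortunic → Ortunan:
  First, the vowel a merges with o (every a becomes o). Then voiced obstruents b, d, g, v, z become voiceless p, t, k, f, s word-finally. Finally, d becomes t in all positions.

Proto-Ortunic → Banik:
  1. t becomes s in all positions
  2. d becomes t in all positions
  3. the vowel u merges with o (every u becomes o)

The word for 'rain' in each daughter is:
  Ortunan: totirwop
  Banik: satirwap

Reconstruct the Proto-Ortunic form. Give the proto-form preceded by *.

Position 1: Ortunan has t, Banik has s. Taking the neighbouring segments as reconstructed: Ortunan t could go back to *t or *d; Banik s could go back to *t or *s — the one source consistent with every daughter is *t.
Position 2: Ortunan has o, Banik has a. Banik preserves a here (none of its changes turn any other segment into a), so the proto-segment is *a.
This points to *tadirwap. Verify forward in each daughter:
Ortunan: start from *tadirwap.
  rule 1 (vowel merger): tadirwap → todirwop
  rule 2: no change — todirwop
  rule 3 (unconditioned shift): todirwop → totirwop
  ⇒ Ortunan totirwop
Banik: start from *tadirwap.
  rule 1 (unconditioned shift): tadirwap → sadirwap
  rule 2 (unconditioned shift): sadirwap → satirwap
  rule 3: no change — satirwap
  ⇒ Banik satirwap
No other proto-form is consistent with every reflex, so the reconstruction is *tadirwap.

*tadirwap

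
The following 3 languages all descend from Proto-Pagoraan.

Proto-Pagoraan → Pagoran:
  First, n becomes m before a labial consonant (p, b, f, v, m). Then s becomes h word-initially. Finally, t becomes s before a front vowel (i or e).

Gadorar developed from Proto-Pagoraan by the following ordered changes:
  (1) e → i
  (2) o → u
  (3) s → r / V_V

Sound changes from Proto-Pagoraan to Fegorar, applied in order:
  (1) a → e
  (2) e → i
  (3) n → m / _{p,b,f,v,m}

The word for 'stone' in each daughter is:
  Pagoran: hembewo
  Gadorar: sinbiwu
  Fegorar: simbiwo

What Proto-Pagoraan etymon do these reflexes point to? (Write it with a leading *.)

Position 3: Pagoran has m, Gadorar has n, Fegorar has m. Gadorar preserves n here (none of its changes turn any other segment into n), so the proto-segment is *n.
Position 5: Pagoran has e, Gadorar has i, Fegorar has i. Pagoran preserves e here (none of its changes turn any other segment into e), so the proto-segment is *e.
Verify the candidate proto-form against each daughter:
Pagoran: start from *senbewo.
  rule 1 (nasal place assimilation): senbewo → sembewo
  rule 2 (debuccalisation): sembewo → hembewo
  rule 3: no change — hembewo
  ⇒ Pagoran hembewo
Gadorar: *senbewo
  senbewo → sinbiwo   [vowel merger]
  sinbiwo → sinbiwu   [vowel merger]
  sinbiwu (rule 3 does not apply)
  giving Gadorar sinbiwu.
Fegorar: *senbewo
  senbewo (rule 1 does not apply)
  senbewo → sinbiwo   [vowel merger]
  sinbiwo → simbiwo   [nasal place assimilation]
  giving Fegorar simbiwo.
Only *senbewo yields all of Pagoran hembewo, Gadorar sinbiwu, Fegorar simbiwo.

*senbewo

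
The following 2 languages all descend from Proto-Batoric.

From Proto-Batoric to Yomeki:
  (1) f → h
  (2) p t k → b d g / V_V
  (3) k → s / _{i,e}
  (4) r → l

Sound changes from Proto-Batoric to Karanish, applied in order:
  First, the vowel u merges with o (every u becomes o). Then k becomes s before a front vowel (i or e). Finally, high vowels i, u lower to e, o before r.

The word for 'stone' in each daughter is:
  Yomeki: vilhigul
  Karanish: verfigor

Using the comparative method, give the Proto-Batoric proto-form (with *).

*virfigur

Position 8: Yomeki has l, Karanish has r. Karanish preserves r here (none of its changes turn any other segment into r), so the proto-segment is *r.
Position 3: Yomeki has l, Karanish has r. Karanish preserves r here (none of its changes turn any other segment into r), so the proto-segment is *r.
Position 4: Yomeki has h, Karanish has f. Karanish preserves f here (none of its changes turn any other segment into f), so the proto-segment is *f.
Continuing position by position gives *virfigur; check it forward:
Yomeki: start from *virfigur.
  rule 1 (unconditioned shift): virfigur → virhigur
  rule 2: no change — virhigur
  rule 3: no change — virhigur
  rule 4 (unconditioned shift): virhigur → vilhigul
  ⇒ Yomeki vilhigul
Karanish: *virfigur > virfigor > verfigor  (by vowel merger, pre-rhotic lowering)
No other proto-form is consistent with every reflex, so the reconstruction is *virfigur.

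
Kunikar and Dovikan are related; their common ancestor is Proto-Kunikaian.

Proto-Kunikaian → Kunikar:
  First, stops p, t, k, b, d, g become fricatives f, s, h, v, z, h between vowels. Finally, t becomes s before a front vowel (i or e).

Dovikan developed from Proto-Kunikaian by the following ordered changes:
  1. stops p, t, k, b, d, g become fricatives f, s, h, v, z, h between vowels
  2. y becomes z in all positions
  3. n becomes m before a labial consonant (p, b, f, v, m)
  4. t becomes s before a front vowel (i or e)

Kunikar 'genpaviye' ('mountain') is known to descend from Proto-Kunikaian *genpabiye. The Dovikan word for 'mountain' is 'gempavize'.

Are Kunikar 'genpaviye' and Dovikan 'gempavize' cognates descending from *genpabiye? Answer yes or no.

yes

Derive the expected Dovikan reflex of *genpabiye:
Dovikan: start from *genpabiye.
  rule 1 (intervocalic lenition): genpabiye → genpaviye
  rule 2 (unconditioned shift): genpaviye → genpavize
  rule 3 (nasal place assimilation): genpavize → gempavize
  rule 4: no change — gempavize
  ⇒ Dovikan gempavize
Dovikan 'gempavize' matches the regular reflex exactly, so the pair is cognate.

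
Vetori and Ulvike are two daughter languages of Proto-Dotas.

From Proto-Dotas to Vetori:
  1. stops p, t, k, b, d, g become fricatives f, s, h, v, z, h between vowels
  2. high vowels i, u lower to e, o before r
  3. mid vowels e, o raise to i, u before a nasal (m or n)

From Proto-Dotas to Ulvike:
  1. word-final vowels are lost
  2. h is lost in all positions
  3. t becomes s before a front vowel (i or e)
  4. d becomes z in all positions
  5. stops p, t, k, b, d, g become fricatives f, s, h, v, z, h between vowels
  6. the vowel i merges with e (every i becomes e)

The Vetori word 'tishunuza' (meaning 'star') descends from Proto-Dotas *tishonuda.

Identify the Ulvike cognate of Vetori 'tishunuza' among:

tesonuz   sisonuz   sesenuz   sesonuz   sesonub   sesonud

Ulvike: *tishonuda
  tishonuda → tishonud   [apocope]
  tishonud → tisonud   [h-loss]
  tisonud → sisonud   [palatalisation]
  sisonud → sisonuz   [unconditioned shift]
  sisonuz (rule 5 does not apply)
  sisonuz → sesonuz   [vowel merger]
  giving Ulvike sesonuz.

sesonuz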